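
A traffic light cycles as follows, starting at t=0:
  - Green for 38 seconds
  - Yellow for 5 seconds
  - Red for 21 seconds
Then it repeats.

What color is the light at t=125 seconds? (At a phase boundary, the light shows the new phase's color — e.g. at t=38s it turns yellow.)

Answer: red

Derivation:
Cycle length = 38 + 5 + 21 = 64s
t = 125, phase_t = 125 mod 64 = 61
61 >= 43 → RED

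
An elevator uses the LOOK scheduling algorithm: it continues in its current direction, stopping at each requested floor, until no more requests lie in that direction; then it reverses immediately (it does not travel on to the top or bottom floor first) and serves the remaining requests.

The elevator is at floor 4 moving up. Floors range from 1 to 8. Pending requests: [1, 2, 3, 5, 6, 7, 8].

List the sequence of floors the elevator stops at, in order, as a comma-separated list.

Answer: 5, 6, 7, 8, 3, 2, 1

Derivation:
Current: 4, moving UP
Serve above first (ascending): [5, 6, 7, 8]
Then reverse, serve below (descending): [3, 2, 1]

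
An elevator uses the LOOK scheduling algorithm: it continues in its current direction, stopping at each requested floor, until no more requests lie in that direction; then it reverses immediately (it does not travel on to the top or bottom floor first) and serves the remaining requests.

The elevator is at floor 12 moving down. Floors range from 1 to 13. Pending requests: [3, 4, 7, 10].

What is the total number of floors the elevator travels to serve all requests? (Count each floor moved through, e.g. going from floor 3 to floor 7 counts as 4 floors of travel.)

Answer: 9

Derivation:
Start at floor 12 moving down, LOOK stop order: [10, 7, 4, 3]
  12 → 10: |10-12| = 2, total = 2
  10 → 7: |7-10| = 3, total = 5
  7 → 4: |4-7| = 3, total = 8
  4 → 3: |3-4| = 1, total = 9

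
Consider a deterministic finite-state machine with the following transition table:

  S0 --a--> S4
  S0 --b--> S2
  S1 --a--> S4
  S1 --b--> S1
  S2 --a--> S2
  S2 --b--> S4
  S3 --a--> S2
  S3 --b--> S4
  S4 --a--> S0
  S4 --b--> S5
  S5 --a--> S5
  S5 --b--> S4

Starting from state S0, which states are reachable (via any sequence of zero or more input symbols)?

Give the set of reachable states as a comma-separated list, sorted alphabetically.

Answer: S0, S2, S4, S5

Derivation:
BFS from S0:
  visit S0: S0--a-->S4 (new), S0--b-->S2 (new)
  visit S4: S4--a-->S0 (seen), S4--b-->S5 (new)
  visit S2: S2--a-->S2 (seen), S2--b-->S4 (seen)
  visit S5: S5--a-->S5 (seen), S5--b-->S4 (seen)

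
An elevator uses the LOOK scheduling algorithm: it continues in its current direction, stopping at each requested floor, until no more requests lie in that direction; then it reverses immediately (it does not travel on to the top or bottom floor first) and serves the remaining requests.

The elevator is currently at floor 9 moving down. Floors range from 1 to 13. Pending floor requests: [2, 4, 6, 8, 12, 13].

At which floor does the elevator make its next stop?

Answer: 8

Derivation:
Current floor: 9, direction: down
Requests above: [12, 13]
Requests below: [2, 4, 6, 8]
Moving down and requests lie below → nearest below is max([2, 4, 6, 8]) = 8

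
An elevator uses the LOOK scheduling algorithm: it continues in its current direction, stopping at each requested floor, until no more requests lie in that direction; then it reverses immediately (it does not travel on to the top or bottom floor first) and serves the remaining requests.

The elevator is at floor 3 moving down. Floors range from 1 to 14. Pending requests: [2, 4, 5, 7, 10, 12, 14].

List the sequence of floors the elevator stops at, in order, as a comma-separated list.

Answer: 2, 4, 5, 7, 10, 12, 14

Derivation:
Current: 3, moving DOWN
Serve below first (descending): [2]
Then reverse, serve above (ascending): [4, 5, 7, 10, 12, 14]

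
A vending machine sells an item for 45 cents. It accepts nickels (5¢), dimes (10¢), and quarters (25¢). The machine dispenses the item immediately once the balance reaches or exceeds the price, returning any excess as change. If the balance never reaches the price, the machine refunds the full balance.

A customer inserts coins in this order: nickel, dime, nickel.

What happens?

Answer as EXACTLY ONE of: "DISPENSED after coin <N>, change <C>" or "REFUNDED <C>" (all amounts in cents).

Price: 45¢
Coin 1 (nickel, 5¢): balance = 5¢
Coin 2 (dime, 10¢): balance = 15¢
Coin 3 (nickel, 5¢): balance = 20¢
All coins inserted, balance 20¢ < price 45¢ → REFUND 20¢

Answer: REFUNDED 20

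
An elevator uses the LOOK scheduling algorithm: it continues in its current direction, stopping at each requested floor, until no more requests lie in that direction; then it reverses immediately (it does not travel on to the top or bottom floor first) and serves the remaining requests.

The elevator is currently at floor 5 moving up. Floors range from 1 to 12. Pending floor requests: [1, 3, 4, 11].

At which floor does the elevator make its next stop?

Current floor: 5, direction: up
Requests above: [11]
Requests below: [1, 3, 4]
Moving up and requests lie above → nearest above is min([11]) = 11

Answer: 11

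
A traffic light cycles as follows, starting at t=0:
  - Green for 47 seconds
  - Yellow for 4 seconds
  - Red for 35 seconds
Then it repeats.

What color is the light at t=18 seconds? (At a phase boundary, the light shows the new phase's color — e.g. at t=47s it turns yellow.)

Cycle length = 47 + 4 + 35 = 86s
t = 18, phase_t = 18 mod 86 = 18
18 < 47 (green end) → GREEN

Answer: green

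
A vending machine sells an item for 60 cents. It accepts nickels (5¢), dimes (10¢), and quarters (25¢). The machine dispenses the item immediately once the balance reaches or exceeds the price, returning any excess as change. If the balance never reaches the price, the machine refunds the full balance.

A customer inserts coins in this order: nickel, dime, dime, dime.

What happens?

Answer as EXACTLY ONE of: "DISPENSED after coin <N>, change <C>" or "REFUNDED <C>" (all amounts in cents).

Price: 60¢
Coin 1 (nickel, 5¢): balance = 5¢
Coin 2 (dime, 10¢): balance = 15¢
Coin 3 (dime, 10¢): balance = 25¢
Coin 4 (dime, 10¢): balance = 35¢
All coins inserted, balance 35¢ < price 60¢ → REFUND 35¢

Answer: REFUNDED 35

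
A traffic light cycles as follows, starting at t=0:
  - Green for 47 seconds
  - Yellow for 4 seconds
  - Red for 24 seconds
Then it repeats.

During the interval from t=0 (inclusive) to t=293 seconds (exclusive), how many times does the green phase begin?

Answer: 4

Derivation:
Cycle = 47+4+24 = 75s
green phase starts at t = k*75 + 0 for k=0,1,2,...
Need k*75+0 < 293 → k < 3.907
k ∈ {0, ..., 3} → 4 starts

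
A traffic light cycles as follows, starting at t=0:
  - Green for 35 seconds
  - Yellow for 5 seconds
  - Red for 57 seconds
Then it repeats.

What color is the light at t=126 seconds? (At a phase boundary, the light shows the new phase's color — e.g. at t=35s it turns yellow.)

Cycle length = 35 + 5 + 57 = 97s
t = 126, phase_t = 126 mod 97 = 29
29 < 35 (green end) → GREEN

Answer: green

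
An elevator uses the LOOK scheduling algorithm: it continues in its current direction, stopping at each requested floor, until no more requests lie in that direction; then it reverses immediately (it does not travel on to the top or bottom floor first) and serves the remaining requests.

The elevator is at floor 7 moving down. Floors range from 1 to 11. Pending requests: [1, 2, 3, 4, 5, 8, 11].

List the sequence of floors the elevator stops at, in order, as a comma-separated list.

Current: 7, moving DOWN
Serve below first (descending): [5, 4, 3, 2, 1]
Then reverse, serve above (ascending): [8, 11]

Answer: 5, 4, 3, 2, 1, 8, 11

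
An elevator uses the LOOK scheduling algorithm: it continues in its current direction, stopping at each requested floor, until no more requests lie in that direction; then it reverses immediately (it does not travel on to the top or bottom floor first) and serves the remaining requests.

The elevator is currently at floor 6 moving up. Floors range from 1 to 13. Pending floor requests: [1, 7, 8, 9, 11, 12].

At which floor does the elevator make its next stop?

Current floor: 6, direction: up
Requests above: [7, 8, 9, 11, 12]
Requests below: [1]
Moving up and requests lie above → nearest above is min([7, 8, 9, 11, 12]) = 7

Answer: 7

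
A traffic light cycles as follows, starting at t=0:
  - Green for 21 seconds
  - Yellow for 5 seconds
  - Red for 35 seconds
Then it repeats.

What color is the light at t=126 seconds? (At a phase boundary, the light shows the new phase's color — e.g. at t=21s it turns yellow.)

Answer: green

Derivation:
Cycle length = 21 + 5 + 35 = 61s
t = 126, phase_t = 126 mod 61 = 4
4 < 21 (green end) → GREEN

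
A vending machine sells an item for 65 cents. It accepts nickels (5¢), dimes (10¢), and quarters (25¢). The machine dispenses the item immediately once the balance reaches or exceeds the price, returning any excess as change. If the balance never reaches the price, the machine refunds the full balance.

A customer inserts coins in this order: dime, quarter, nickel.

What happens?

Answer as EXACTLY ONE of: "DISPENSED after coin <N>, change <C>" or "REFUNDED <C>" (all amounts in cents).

Price: 65¢
Coin 1 (dime, 10¢): balance = 10¢
Coin 2 (quarter, 25¢): balance = 35¢
Coin 3 (nickel, 5¢): balance = 40¢
All coins inserted, balance 40¢ < price 65¢ → REFUND 40¢

Answer: REFUNDED 40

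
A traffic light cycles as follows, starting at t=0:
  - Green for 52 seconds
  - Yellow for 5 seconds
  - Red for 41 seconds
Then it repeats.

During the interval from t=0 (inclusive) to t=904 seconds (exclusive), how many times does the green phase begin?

Answer: 10

Derivation:
Cycle = 52+5+41 = 98s
green phase starts at t = k*98 + 0 for k=0,1,2,...
Need k*98+0 < 904 → k < 9.224
k ∈ {0, ..., 9} → 10 starts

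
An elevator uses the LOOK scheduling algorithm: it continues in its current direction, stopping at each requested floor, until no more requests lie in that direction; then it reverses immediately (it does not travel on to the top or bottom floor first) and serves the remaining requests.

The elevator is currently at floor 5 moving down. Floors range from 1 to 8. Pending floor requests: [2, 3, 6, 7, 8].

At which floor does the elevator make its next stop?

Current floor: 5, direction: down
Requests above: [6, 7, 8]
Requests below: [2, 3]
Moving down and requests lie below → nearest below is max([2, 3]) = 3

Answer: 3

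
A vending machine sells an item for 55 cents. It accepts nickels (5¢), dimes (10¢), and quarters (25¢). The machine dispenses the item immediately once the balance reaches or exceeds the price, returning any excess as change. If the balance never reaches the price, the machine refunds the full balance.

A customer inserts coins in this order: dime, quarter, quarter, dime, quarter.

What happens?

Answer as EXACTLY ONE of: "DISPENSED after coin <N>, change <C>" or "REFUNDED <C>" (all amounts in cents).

Answer: DISPENSED after coin 3, change 5

Derivation:
Price: 55¢
Coin 1 (dime, 10¢): balance = 10¢
Coin 2 (quarter, 25¢): balance = 35¢
Coin 3 (quarter, 25¢): balance = 60¢
  → balance >= price → DISPENSE, change = 60 - 55 = 5¢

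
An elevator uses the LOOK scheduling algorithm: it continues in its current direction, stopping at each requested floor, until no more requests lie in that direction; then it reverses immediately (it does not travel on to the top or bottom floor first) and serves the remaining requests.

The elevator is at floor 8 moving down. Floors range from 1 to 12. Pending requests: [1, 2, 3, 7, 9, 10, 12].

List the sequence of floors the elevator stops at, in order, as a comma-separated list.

Answer: 7, 3, 2, 1, 9, 10, 12

Derivation:
Current: 8, moving DOWN
Serve below first (descending): [7, 3, 2, 1]
Then reverse, serve above (ascending): [9, 10, 12]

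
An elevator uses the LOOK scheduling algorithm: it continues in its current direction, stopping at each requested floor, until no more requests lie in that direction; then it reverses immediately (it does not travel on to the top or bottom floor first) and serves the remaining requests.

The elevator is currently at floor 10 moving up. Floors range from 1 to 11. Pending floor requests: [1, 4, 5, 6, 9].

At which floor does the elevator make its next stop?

Answer: 9

Derivation:
Current floor: 10, direction: up
Requests above: []
Requests below: [1, 4, 5, 6, 9]
Moving up but no requests above → reverse; nearest below is max([1, 4, 5, 6, 9]) = 9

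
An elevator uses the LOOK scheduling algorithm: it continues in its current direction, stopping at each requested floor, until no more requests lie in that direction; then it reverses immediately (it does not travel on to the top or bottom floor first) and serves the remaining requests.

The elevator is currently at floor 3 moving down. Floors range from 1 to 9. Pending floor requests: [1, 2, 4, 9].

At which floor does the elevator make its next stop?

Current floor: 3, direction: down
Requests above: [4, 9]
Requests below: [1, 2]
Moving down and requests lie below → nearest below is max([1, 2]) = 2

Answer: 2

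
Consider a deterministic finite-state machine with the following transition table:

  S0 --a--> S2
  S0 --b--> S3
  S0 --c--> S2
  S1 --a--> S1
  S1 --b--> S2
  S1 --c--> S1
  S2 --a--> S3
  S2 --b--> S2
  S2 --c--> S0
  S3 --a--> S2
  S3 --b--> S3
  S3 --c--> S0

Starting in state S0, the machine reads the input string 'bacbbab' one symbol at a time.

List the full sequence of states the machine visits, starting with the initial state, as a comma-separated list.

Answer: S0, S3, S2, S0, S3, S3, S2, S2

Derivation:
Start: S0
  read 'b': S0 --b--> S3
  read 'a': S3 --a--> S2
  read 'c': S2 --c--> S0
  read 'b': S0 --b--> S3
  read 'b': S3 --b--> S3
  read 'a': S3 --a--> S2
  read 'b': S2 --b--> S2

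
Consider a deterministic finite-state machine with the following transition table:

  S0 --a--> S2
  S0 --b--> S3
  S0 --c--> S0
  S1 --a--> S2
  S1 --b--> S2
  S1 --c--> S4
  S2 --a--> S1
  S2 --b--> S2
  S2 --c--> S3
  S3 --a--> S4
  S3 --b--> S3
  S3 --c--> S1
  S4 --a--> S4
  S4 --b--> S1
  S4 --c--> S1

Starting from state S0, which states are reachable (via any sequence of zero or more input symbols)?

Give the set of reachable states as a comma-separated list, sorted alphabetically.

Answer: S0, S1, S2, S3, S4

Derivation:
BFS from S0:
  visit S0: S0--a-->S2 (new), S0--b-->S3 (new), S0--c-->S0 (seen)
  visit S2: S2--a-->S1 (new), S2--b-->S2 (seen), S2--c-->S3 (seen)
  visit S3: S3--a-->S4 (new), S3--b-->S3 (seen), S3--c-->S1 (seen)
  visit S1: S1--a-->S2 (seen), S1--b-->S2 (seen), S1--c-->S4 (seen)
  visit S4: S4--a-->S4 (seen), S4--b-->S1 (seen), S4--c-->S1 (seen)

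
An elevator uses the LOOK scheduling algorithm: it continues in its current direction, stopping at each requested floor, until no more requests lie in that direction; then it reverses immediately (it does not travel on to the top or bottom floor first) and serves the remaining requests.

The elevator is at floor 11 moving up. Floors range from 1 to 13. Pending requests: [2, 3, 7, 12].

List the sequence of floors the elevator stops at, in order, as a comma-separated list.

Current: 11, moving UP
Serve above first (ascending): [12]
Then reverse, serve below (descending): [7, 3, 2]

Answer: 12, 7, 3, 2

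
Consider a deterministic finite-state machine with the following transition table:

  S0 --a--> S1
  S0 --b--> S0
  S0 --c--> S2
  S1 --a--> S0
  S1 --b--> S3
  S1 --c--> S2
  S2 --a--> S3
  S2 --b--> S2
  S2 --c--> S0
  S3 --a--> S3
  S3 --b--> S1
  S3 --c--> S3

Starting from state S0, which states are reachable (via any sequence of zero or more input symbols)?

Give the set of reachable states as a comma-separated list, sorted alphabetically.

BFS from S0:
  visit S0: S0--a-->S1 (new), S0--b-->S0 (seen), S0--c-->S2 (new)
  visit S1: S1--a-->S0 (seen), S1--b-->S3 (new), S1--c-->S2 (seen)
  visit S2: S2--a-->S3 (seen), S2--b-->S2 (seen), S2--c-->S0 (seen)
  visit S3: S3--a-->S3 (seen), S3--b-->S1 (seen), S3--c-->S3 (seen)

Answer: S0, S1, S2, S3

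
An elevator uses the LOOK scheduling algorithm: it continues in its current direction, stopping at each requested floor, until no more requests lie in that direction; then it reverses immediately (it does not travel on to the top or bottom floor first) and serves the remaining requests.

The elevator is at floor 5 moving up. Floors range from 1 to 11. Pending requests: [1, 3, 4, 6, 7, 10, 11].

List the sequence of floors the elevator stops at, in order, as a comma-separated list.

Current: 5, moving UP
Serve above first (ascending): [6, 7, 10, 11]
Then reverse, serve below (descending): [4, 3, 1]

Answer: 6, 7, 10, 11, 4, 3, 1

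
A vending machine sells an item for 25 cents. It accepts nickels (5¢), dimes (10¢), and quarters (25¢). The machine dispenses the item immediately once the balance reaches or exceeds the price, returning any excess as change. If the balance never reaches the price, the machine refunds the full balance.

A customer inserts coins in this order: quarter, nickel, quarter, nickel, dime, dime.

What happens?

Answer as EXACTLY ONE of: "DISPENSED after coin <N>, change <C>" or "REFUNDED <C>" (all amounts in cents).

Price: 25¢
Coin 1 (quarter, 25¢): balance = 25¢
  → balance >= price → DISPENSE, change = 25 - 25 = 0¢

Answer: DISPENSED after coin 1, change 0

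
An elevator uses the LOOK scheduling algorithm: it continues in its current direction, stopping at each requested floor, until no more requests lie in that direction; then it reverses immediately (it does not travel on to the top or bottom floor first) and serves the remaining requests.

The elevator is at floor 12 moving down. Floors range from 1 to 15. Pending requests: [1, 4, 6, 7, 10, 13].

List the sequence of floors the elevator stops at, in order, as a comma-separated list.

Current: 12, moving DOWN
Serve below first (descending): [10, 7, 6, 4, 1]
Then reverse, serve above (ascending): [13]

Answer: 10, 7, 6, 4, 1, 13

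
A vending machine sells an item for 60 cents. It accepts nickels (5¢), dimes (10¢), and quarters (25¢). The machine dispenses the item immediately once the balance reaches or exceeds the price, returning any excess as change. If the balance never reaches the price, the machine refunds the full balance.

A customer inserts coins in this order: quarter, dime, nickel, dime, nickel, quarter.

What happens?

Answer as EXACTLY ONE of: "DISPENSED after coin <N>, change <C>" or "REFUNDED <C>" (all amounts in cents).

Price: 60¢
Coin 1 (quarter, 25¢): balance = 25¢
Coin 2 (dime, 10¢): balance = 35¢
Coin 3 (nickel, 5¢): balance = 40¢
Coin 4 (dime, 10¢): balance = 50¢
Coin 5 (nickel, 5¢): balance = 55¢
Coin 6 (quarter, 25¢): balance = 80¢
  → balance >= price → DISPENSE, change = 80 - 60 = 20¢

Answer: DISPENSED after coin 6, change 20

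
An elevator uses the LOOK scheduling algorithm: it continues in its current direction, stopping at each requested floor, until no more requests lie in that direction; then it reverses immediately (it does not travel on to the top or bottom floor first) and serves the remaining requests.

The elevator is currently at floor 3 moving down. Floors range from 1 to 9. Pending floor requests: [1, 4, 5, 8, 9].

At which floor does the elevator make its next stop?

Current floor: 3, direction: down
Requests above: [4, 5, 8, 9]
Requests below: [1]
Moving down and requests lie below → nearest below is max([1]) = 1

Answer: 1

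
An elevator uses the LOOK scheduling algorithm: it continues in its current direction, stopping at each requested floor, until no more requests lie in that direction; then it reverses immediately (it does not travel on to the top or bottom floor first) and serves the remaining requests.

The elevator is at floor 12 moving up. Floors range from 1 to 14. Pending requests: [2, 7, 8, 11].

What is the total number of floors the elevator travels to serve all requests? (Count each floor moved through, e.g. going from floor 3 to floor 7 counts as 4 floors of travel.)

Start at floor 12 moving up, LOOK stop order: [11, 8, 7, 2]
  12 → 11: |11-12| = 1, total = 1
  11 → 8: |8-11| = 3, total = 4
  8 → 7: |7-8| = 1, total = 5
  7 → 2: |2-7| = 5, total = 10

Answer: 10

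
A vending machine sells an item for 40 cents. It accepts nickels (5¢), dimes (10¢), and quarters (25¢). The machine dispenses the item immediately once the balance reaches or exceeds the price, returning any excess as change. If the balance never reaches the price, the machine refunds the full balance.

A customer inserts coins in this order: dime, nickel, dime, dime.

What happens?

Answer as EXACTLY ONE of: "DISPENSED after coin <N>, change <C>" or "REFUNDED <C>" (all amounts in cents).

Answer: REFUNDED 35

Derivation:
Price: 40¢
Coin 1 (dime, 10¢): balance = 10¢
Coin 2 (nickel, 5¢): balance = 15¢
Coin 3 (dime, 10¢): balance = 25¢
Coin 4 (dime, 10¢): balance = 35¢
All coins inserted, balance 35¢ < price 40¢ → REFUND 35¢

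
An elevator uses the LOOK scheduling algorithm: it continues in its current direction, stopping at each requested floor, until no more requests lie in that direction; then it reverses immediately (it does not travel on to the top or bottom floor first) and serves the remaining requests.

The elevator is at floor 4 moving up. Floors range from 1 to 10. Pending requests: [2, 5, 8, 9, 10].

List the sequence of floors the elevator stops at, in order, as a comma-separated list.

Current: 4, moving UP
Serve above first (ascending): [5, 8, 9, 10]
Then reverse, serve below (descending): [2]

Answer: 5, 8, 9, 10, 2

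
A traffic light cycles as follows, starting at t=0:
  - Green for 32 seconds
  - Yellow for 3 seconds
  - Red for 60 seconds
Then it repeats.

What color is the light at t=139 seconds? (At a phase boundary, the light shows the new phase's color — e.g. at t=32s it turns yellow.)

Answer: red

Derivation:
Cycle length = 32 + 3 + 60 = 95s
t = 139, phase_t = 139 mod 95 = 44
44 >= 35 → RED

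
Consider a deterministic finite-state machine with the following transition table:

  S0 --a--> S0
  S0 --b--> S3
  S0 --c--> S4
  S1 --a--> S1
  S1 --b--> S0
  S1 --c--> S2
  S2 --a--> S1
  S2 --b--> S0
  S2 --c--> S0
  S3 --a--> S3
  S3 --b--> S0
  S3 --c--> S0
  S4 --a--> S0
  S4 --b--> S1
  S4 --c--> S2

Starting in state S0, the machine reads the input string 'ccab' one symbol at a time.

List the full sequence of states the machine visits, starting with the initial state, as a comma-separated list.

Answer: S0, S4, S2, S1, S0

Derivation:
Start: S0
  read 'c': S0 --c--> S4
  read 'c': S4 --c--> S2
  read 'a': S2 --a--> S1
  read 'b': S1 --b--> S0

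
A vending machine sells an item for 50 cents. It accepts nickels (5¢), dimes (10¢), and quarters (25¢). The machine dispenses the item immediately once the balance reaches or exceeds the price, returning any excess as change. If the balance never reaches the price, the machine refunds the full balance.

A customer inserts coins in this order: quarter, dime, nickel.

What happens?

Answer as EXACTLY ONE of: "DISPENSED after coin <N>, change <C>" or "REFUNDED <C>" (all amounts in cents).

Price: 50¢
Coin 1 (quarter, 25¢): balance = 25¢
Coin 2 (dime, 10¢): balance = 35¢
Coin 3 (nickel, 5¢): balance = 40¢
All coins inserted, balance 40¢ < price 50¢ → REFUND 40¢

Answer: REFUNDED 40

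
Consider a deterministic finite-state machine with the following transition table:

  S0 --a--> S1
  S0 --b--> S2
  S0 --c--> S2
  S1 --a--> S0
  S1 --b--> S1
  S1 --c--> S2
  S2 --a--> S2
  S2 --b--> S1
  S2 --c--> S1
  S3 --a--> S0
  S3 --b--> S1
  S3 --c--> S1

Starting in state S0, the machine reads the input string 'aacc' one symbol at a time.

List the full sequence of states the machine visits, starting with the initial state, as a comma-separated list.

Answer: S0, S1, S0, S2, S1

Derivation:
Start: S0
  read 'a': S0 --a--> S1
  read 'a': S1 --a--> S0
  read 'c': S0 --c--> S2
  read 'c': S2 --c--> S1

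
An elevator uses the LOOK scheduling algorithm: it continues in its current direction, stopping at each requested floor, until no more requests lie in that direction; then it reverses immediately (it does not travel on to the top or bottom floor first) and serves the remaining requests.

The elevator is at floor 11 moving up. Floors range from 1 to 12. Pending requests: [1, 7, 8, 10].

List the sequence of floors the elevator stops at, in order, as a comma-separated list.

Answer: 10, 8, 7, 1

Derivation:
Current: 11, moving UP
Serve above first (ascending): []
Then reverse, serve below (descending): [10, 8, 7, 1]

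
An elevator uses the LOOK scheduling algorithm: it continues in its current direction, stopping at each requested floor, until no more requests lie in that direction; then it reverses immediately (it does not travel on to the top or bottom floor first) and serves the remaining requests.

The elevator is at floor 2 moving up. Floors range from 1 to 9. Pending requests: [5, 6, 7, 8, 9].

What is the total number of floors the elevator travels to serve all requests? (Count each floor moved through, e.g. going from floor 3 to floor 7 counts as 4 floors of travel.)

Answer: 7

Derivation:
Start at floor 2 moving up, LOOK stop order: [5, 6, 7, 8, 9]
  2 → 5: |5-2| = 3, total = 3
  5 → 6: |6-5| = 1, total = 4
  6 → 7: |7-6| = 1, total = 5
  7 → 8: |8-7| = 1, total = 6
  8 → 9: |9-8| = 1, total = 7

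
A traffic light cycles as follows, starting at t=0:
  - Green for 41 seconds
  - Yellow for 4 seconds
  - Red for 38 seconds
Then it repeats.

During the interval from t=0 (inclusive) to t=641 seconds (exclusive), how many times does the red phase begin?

Cycle = 41+4+38 = 83s
red phase starts at t = k*83 + 45 for k=0,1,2,...
Need k*83+45 < 641 → k < 7.181
k ∈ {0, ..., 7} → 8 starts

Answer: 8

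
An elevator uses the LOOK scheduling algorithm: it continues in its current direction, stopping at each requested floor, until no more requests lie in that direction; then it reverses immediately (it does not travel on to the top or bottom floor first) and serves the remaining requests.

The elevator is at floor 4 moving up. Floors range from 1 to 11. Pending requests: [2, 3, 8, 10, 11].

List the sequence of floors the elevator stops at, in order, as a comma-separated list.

Answer: 8, 10, 11, 3, 2

Derivation:
Current: 4, moving UP
Serve above first (ascending): [8, 10, 11]
Then reverse, serve below (descending): [3, 2]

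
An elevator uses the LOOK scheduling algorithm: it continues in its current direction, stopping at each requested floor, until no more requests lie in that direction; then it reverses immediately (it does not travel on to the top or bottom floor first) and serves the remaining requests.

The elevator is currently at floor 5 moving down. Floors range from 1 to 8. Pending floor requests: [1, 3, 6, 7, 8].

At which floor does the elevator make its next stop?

Current floor: 5, direction: down
Requests above: [6, 7, 8]
Requests below: [1, 3]
Moving down and requests lie below → nearest below is max([1, 3]) = 3

Answer: 3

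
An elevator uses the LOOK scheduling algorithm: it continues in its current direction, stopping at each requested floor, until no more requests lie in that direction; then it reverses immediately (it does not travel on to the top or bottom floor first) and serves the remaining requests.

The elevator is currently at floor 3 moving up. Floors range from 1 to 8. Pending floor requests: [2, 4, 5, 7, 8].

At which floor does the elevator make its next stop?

Answer: 4

Derivation:
Current floor: 3, direction: up
Requests above: [4, 5, 7, 8]
Requests below: [2]
Moving up and requests lie above → nearest above is min([4, 5, 7, 8]) = 4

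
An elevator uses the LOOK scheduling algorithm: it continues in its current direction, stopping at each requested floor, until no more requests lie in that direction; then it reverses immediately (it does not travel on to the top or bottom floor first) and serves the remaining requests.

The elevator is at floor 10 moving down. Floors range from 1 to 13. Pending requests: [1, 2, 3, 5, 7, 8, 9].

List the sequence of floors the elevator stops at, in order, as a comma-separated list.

Current: 10, moving DOWN
Serve below first (descending): [9, 8, 7, 5, 3, 2, 1]
Then reverse, serve above (ascending): []

Answer: 9, 8, 7, 5, 3, 2, 1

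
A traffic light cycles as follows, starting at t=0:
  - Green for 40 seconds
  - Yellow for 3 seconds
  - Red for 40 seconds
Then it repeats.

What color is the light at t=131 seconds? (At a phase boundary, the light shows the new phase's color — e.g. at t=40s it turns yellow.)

Answer: red

Derivation:
Cycle length = 40 + 3 + 40 = 83s
t = 131, phase_t = 131 mod 83 = 48
48 >= 43 → RED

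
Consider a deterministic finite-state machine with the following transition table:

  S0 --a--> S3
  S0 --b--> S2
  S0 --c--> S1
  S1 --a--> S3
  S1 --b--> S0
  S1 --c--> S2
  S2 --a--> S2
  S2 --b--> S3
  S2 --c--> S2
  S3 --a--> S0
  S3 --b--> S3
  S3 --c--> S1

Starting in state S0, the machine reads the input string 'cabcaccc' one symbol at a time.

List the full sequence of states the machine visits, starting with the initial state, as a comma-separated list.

Start: S0
  read 'c': S0 --c--> S1
  read 'a': S1 --a--> S3
  read 'b': S3 --b--> S3
  read 'c': S3 --c--> S1
  read 'a': S1 --a--> S3
  read 'c': S3 --c--> S1
  read 'c': S1 --c--> S2
  read 'c': S2 --c--> S2

Answer: S0, S1, S3, S3, S1, S3, S1, S2, S2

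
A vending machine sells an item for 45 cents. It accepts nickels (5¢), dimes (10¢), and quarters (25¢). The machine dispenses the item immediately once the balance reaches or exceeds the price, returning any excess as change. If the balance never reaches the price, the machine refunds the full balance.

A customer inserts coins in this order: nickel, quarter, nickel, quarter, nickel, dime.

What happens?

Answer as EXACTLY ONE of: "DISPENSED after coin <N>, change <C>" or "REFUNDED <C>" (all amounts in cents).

Price: 45¢
Coin 1 (nickel, 5¢): balance = 5¢
Coin 2 (quarter, 25¢): balance = 30¢
Coin 3 (nickel, 5¢): balance = 35¢
Coin 4 (quarter, 25¢): balance = 60¢
  → balance >= price → DISPENSE, change = 60 - 45 = 15¢

Answer: DISPENSED after coin 4, change 15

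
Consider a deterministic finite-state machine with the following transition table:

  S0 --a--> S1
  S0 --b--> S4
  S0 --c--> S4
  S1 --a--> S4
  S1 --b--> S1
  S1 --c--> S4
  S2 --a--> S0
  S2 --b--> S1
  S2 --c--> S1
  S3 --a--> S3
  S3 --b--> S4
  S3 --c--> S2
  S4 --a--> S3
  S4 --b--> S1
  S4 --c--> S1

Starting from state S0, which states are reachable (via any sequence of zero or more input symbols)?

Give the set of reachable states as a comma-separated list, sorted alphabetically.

BFS from S0:
  visit S0: S0--a-->S1 (new), S0--b-->S4 (new), S0--c-->S4 (seen)
  visit S1: S1--a-->S4 (seen), S1--b-->S1 (seen), S1--c-->S4 (seen)
  visit S4: S4--a-->S3 (new), S4--b-->S1 (seen), S4--c-->S1 (seen)
  visit S3: S3--a-->S3 (seen), S3--b-->S4 (seen), S3--c-->S2 (new)
  visit S2: S2--a-->S0 (seen), S2--b-->S1 (seen), S2--c-->S1 (seen)

Answer: S0, S1, S2, S3, S4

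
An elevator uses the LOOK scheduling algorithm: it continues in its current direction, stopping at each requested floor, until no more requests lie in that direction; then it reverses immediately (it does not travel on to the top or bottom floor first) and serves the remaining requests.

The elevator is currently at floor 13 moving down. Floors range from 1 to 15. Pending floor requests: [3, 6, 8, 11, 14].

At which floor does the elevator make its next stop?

Current floor: 13, direction: down
Requests above: [14]
Requests below: [3, 6, 8, 11]
Moving down and requests lie below → nearest below is max([3, 6, 8, 11]) = 11

Answer: 11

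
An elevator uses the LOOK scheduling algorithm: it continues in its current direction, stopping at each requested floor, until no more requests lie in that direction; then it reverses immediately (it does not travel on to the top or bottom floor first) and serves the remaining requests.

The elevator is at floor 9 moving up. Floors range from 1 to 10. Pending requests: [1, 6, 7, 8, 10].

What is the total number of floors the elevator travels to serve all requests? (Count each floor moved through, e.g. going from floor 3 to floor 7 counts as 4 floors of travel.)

Answer: 10

Derivation:
Start at floor 9 moving up, LOOK stop order: [10, 8, 7, 6, 1]
  9 → 10: |10-9| = 1, total = 1
  10 → 8: |8-10| = 2, total = 3
  8 → 7: |7-8| = 1, total = 4
  7 → 6: |6-7| = 1, total = 5
  6 → 1: |1-6| = 5, total = 10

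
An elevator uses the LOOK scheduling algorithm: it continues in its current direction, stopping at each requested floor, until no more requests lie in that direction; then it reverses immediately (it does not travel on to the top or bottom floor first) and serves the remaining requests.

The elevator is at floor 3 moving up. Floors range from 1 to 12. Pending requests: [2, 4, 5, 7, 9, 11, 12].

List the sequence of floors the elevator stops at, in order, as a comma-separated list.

Answer: 4, 5, 7, 9, 11, 12, 2

Derivation:
Current: 3, moving UP
Serve above first (ascending): [4, 5, 7, 9, 11, 12]
Then reverse, serve below (descending): [2]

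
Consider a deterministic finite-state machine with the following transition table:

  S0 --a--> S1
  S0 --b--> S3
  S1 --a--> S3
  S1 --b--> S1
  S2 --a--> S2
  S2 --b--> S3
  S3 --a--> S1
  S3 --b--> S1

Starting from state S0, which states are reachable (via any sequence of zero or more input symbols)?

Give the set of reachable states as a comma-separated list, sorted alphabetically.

BFS from S0:
  visit S0: S0--a-->S1 (new), S0--b-->S3 (new)
  visit S1: S1--a-->S3 (seen), S1--b-->S1 (seen)
  visit S3: S3--a-->S1 (seen), S3--b-->S1 (seen)

Answer: S0, S1, S3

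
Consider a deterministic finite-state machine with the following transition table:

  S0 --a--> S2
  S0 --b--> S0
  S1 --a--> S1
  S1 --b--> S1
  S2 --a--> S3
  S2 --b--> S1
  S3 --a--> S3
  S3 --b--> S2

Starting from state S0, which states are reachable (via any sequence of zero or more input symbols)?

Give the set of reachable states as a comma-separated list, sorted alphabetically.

BFS from S0:
  visit S0: S0--a-->S2 (new), S0--b-->S0 (seen)
  visit S2: S2--a-->S3 (new), S2--b-->S1 (new)
  visit S3: S3--a-->S3 (seen), S3--b-->S2 (seen)
  visit S1: S1--a-->S1 (seen), S1--b-->S1 (seen)

Answer: S0, S1, S2, S3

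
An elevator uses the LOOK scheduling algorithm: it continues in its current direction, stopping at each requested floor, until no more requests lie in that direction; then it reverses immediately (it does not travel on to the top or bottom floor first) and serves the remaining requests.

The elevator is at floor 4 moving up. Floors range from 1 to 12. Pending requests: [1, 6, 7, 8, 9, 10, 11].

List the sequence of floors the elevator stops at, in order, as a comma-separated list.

Current: 4, moving UP
Serve above first (ascending): [6, 7, 8, 9, 10, 11]
Then reverse, serve below (descending): [1]

Answer: 6, 7, 8, 9, 10, 11, 1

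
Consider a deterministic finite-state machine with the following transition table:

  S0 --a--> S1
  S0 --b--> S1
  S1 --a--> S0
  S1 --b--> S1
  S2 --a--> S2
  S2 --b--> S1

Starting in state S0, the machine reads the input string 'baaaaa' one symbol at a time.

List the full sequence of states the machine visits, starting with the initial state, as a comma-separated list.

Start: S0
  read 'b': S0 --b--> S1
  read 'a': S1 --a--> S0
  read 'a': S0 --a--> S1
  read 'a': S1 --a--> S0
  read 'a': S0 --a--> S1
  read 'a': S1 --a--> S0

Answer: S0, S1, S0, S1, S0, S1, S0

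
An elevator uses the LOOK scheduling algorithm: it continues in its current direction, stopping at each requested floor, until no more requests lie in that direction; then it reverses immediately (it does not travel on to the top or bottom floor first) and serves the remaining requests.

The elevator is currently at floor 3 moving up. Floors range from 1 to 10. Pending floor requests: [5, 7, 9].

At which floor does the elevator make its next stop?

Current floor: 3, direction: up
Requests above: [5, 7, 9]
Requests below: []
Moving up and requests lie above → nearest above is min([5, 7, 9]) = 5

Answer: 5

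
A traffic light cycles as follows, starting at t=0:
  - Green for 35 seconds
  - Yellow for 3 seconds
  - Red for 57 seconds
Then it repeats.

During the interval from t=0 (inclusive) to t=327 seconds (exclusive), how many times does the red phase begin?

Answer: 4

Derivation:
Cycle = 35+3+57 = 95s
red phase starts at t = k*95 + 38 for k=0,1,2,...
Need k*95+38 < 327 → k < 3.042
k ∈ {0, ..., 3} → 4 starts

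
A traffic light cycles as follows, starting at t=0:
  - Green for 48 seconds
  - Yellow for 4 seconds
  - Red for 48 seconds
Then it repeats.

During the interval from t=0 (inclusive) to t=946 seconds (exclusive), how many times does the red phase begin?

Cycle = 48+4+48 = 100s
red phase starts at t = k*100 + 52 for k=0,1,2,...
Need k*100+52 < 946 → k < 8.940
k ∈ {0, ..., 8} → 9 starts

Answer: 9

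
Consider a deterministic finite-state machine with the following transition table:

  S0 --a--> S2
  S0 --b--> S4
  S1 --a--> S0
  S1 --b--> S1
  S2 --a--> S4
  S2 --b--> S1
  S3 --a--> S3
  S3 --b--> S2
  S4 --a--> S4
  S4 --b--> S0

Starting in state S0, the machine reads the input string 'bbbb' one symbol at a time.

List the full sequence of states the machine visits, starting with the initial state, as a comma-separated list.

Answer: S0, S4, S0, S4, S0

Derivation:
Start: S0
  read 'b': S0 --b--> S4
  read 'b': S4 --b--> S0
  read 'b': S0 --b--> S4
  read 'b': S4 --b--> S0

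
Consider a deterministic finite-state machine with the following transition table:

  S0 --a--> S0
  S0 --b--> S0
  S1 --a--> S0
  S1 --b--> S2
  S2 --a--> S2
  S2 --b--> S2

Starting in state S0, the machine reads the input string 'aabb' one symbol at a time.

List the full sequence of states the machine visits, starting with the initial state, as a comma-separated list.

Start: S0
  read 'a': S0 --a--> S0
  read 'a': S0 --a--> S0
  read 'b': S0 --b--> S0
  read 'b': S0 --b--> S0

Answer: S0, S0, S0, S0, S0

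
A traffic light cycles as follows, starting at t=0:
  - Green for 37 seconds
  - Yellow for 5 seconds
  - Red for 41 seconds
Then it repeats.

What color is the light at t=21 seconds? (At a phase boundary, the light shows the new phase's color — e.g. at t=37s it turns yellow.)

Cycle length = 37 + 5 + 41 = 83s
t = 21, phase_t = 21 mod 83 = 21
21 < 37 (green end) → GREEN

Answer: green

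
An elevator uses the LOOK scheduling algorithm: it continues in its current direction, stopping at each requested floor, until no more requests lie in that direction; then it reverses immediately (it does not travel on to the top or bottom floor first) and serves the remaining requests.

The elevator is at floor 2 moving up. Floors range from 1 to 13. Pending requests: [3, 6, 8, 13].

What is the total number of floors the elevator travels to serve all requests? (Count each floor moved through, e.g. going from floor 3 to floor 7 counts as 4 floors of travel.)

Answer: 11

Derivation:
Start at floor 2 moving up, LOOK stop order: [3, 6, 8, 13]
  2 → 3: |3-2| = 1, total = 1
  3 → 6: |6-3| = 3, total = 4
  6 → 8: |8-6| = 2, total = 6
  8 → 13: |13-8| = 5, total = 11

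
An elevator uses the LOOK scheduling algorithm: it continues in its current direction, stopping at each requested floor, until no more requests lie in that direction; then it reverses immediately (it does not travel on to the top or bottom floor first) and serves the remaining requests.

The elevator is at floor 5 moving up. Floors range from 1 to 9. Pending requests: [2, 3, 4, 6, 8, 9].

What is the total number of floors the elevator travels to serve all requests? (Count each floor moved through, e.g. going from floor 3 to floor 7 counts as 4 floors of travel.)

Answer: 11

Derivation:
Start at floor 5 moving up, LOOK stop order: [6, 8, 9, 4, 3, 2]
  5 → 6: |6-5| = 1, total = 1
  6 → 8: |8-6| = 2, total = 3
  8 → 9: |9-8| = 1, total = 4
  9 → 4: |4-9| = 5, total = 9
  4 → 3: |3-4| = 1, total = 10
  3 → 2: |2-3| = 1, total = 11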